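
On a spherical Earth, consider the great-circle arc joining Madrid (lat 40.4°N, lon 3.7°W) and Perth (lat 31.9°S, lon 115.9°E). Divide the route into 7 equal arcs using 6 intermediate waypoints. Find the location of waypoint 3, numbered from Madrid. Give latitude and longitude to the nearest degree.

≈ lat 14°N, lon 54°E

Convert each endpoint to a unit vector on the sphere (x = cos φ cos λ, y = cos φ sin λ, z = sin φ).
The central angle between the endpoints is δ = arccos(p₁·p₂) ≈ 2.294 rad (131.4°).
Interpolate at f = 3/7 with slerp weights a = sin((1−f)δ)/sin δ ≈ 1.289, b = sin(fδ)/sin δ ≈ 1.110.
p = a·p₁ + b·p₂ ≈ (0.568, 0.785, 0.249); φ = arcsin(p_z) ≈ 14.41°, λ = atan2(p_y, p_x) ≈ 54.09°.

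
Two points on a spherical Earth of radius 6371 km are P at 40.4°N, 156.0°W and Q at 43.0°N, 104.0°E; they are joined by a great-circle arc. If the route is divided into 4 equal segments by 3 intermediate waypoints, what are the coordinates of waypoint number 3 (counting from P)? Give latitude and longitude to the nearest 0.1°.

Write both endpoints as unit vectors p₁, p₂ with components (cos φ cos λ, cos φ sin λ, sin φ).
The central angle between the endpoints is δ = arccos(p₁·p₂) ≈ 1.218 rad (69.8°).
Interpolate at f = 3/4 with slerp weights a = sin((1−f)δ)/sin δ ≈ 0.320, b = sin(fδ)/sin δ ≈ 0.844.
p = a·p₁ + b·p₂ ≈ (-0.372, 0.500, 0.782); φ = arcsin(p_z) ≈ 51.49°, λ = atan2(p_y, p_x) ≈ 126.63°.

≈ 51.5°N, 126.6°E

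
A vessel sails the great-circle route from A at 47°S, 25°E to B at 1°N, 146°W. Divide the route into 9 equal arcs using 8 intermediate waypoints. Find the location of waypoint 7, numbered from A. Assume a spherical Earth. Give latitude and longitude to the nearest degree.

≈ 28°S, 141°W

From cos δ = sin φ₁ sin φ₂ + cos φ₁ cos φ₂ cos Δλ, the central angle is δ ≈ 2.327 rad (133.3°).
Interpolate at f = 7/9 with slerp weights a = sin((1−f)δ)/sin δ ≈ 0.680, b = sin(fδ)/sin δ ≈ 1.336.
p = a·p₁ + b·p₂ ≈ (-0.687, -0.551, -0.474); φ = arcsin(p_z) ≈ -28.28°, λ = atan2(p_y, p_x) ≈ -141.28°.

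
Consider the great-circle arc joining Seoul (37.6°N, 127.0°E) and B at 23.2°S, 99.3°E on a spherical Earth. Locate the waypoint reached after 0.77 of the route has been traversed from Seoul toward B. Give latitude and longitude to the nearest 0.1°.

From cos δ = sin φ₁ sin φ₂ + cos φ₁ cos φ₂ cos Δλ, the central angle is δ ≈ 1.154 rad (66.1°).
Interpolate at f = 0.77 with slerp weights a = sin((1−f)δ)/sin δ ≈ 0.287, b = sin(fδ)/sin δ ≈ 0.849.
p = a·p₁ + b·p₂ ≈ (-0.263, 0.952, -0.159); φ = arcsin(p_z) ≈ -9.17°, λ = atan2(p_y, p_x) ≈ 105.44°.

≈ 9.2°S, 105.4°E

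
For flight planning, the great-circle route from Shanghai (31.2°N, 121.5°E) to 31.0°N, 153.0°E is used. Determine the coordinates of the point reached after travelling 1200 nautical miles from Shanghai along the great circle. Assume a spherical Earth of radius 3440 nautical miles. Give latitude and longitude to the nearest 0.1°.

Write both endpoints as unit vectors p₁, p₂ with components (cos φ cos λ, cos φ sin λ, sin φ).
The central angle between the endpoints is δ = arccos(p₁·p₂) ≈ 0.469 rad (26.9°). The total great-circle distance is δ·R ≈ 0.469 × 3440 ≈ 1614 nmi, so the target fraction is f = 1200/1614 ≈ 0.744.
Interpolate at f ≈ 0.744 with slerp weights a = sin((1−f)δ)/sin δ ≈ 0.265, b = sin(fδ)/sin δ ≈ 0.756.
p = a·p₁ + b·p₂ ≈ (-0.696, 0.488, 0.527); φ = arcsin(p_z) ≈ 31.79°, λ = atan2(p_y, p_x) ≈ 144.98°.

≈ 31.8°N, 145.0°E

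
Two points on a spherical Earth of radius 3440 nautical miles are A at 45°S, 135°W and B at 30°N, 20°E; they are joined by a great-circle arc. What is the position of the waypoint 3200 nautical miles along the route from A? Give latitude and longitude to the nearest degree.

Write both endpoints as unit vectors p₁, p₂ with components (cos φ cos λ, cos φ sin λ, sin φ).
The central angle between the endpoints is δ = arccos(p₁·p₂) ≈ 2.711 rad (155.3°). The total great-circle distance is δ·R ≈ 2.711 × 3440 ≈ 9324 nmi, so the target fraction is f = 3200/9324 ≈ 0.343.
Interpolate at f ≈ 0.343 with slerp weights a = sin((1−f)δ)/sin δ ≈ 2.341, b = sin(fδ)/sin δ ≈ 1.919.
p = a·p₁ + b·p₂ ≈ (0.391, -0.602, -0.696); φ = arcsin(p_z) ≈ -44.10°, λ = atan2(p_y, p_x) ≈ -57.00°.

≈ 44°S, 57°W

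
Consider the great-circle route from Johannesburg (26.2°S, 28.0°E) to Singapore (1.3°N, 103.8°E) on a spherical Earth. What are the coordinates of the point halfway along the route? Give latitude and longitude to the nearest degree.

From cos δ = sin φ₁ sin φ₂ + cos φ₁ cos φ₂ cos Δλ, the central angle is δ ≈ 1.359 rad (77.9°).
Interpolate at f = 1/2 with slerp weights a = sin((1−f)δ)/sin δ ≈ 0.643, b = sin(fδ)/sin δ ≈ 0.643.
p = a·p₁ + b·p₂ ≈ (0.356, 0.895, -0.269); φ = arcsin(p_z) ≈ -15.62°, λ = atan2(p_y, p_x) ≈ 68.31°.

≈ 16°S, 68°E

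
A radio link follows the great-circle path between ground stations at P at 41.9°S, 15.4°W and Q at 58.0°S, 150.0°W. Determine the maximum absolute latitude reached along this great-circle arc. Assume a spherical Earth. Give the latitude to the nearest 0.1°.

The great circle lies in the plane with unit normal n̂ = (p₁ × p₂)/|p₁ × p₂|.
Here n̂_z ≈ -0.293; the vertex latitude is φ_max = arccos|n̂_z| ≈ 72.9°.
Check via Clairaut: cos φ_max = |cos φ₁| · sin C = cos(41.9°)·sin(156.8°) ≈ 0.293, again giving ≈ 72.9°.

≈ 72.9°S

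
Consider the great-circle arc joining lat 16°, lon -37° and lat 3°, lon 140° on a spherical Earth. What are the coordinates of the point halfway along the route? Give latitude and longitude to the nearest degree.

≈ lat 79°, lon 88°

Convert each endpoint to a unit vector on the sphere (x = cos φ cos λ, y = cos φ sin λ, z = sin φ).
The central angle between the endpoints is δ = arccos(p₁·p₂) ≈ 2.806 rad (160.8°).
Interpolate at f = 1/2 with slerp weights a = sin((1−f)δ)/sin δ ≈ 2.994, b = sin(fδ)/sin δ ≈ 2.994.
p = a·p₁ + b·p₂ ≈ (0.008, 0.190, 0.982); φ = arcsin(p_z) ≈ 79.05°, λ = atan2(p_y, p_x) ≈ 87.56°.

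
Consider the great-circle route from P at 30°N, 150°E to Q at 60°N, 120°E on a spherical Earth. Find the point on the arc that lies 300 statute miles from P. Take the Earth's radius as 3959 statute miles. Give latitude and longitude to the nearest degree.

≈ 34°N, 148°E

The haversine formula gives a central angle δ ≈ 0.630 rad (36.1°) between the endpoints. The total great-circle distance is δ·R ≈ 0.630 × 3959 ≈ 2494 mi, so the target fraction is f = 300/2494 ≈ 0.120.
Interpolate at f ≈ 0.120 with slerp weights a = sin((1−f)δ)/sin δ ≈ 0.893, b = sin(fδ)/sin δ ≈ 0.128.
p = a·p₁ + b·p₂ ≈ (-0.702, 0.442, 0.558); φ = arcsin(p_z) ≈ 33.91°, λ = atan2(p_y, p_x) ≈ 147.78°.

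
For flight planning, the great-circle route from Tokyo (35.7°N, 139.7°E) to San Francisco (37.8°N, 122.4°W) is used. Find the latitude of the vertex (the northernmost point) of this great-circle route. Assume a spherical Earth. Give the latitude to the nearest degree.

The great circle lies in the plane with unit normal n̂ = (p₁ × p₂)/|p₁ × p₂|.
Here n̂_z ≈ +0.660; the vertex latitude is φ_max = arccos|n̂_z| ≈ 48.7°.
Check via Clairaut: cos φ_max = |cos φ₁| · sin C = cos(35.7°)·sin(54.4°) ≈ 0.660, again giving ≈ 48.7°.

≈ 49°N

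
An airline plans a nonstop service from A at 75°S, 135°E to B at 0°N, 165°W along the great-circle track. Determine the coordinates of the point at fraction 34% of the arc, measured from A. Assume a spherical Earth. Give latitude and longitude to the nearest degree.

≈ 52°S, 177°E

From cos δ = sin φ₁ sin φ₂ + cos φ₁ cos φ₂ cos Δλ, the central angle is δ ≈ 1.441 rad (82.6°).
Interpolate at f = 0.34 with slerp weights a = sin((1−f)δ)/sin δ ≈ 0.821, b = sin(fδ)/sin δ ≈ 0.475.
p = a·p₁ + b·p₂ ≈ (-0.609, 0.027, -0.793); φ = arcsin(p_z) ≈ -52.46°, λ = atan2(p_y, p_x) ≈ 177.42°.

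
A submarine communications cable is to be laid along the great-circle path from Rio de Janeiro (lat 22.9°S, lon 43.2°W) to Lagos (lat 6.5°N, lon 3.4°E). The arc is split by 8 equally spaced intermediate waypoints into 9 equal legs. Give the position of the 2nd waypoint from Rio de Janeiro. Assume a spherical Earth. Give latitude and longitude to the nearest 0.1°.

≈ lat 17.0°S, lon 32.0°W

Write both endpoints as unit vectors p₁, p₂ with components (cos φ cos λ, cos φ sin λ, sin φ).
The central angle between the endpoints is δ = arccos(p₁·p₂) ≈ 0.946 rad (54.2°).
Interpolate at f = 2/9 with slerp weights a = sin((1−f)δ)/sin δ ≈ 0.828, b = sin(fδ)/sin δ ≈ 0.257.
p = a·p₁ + b·p₂ ≈ (0.811, -0.507, -0.293); φ = arcsin(p_z) ≈ -17.03°, λ = atan2(p_y, p_x) ≈ -32.00°.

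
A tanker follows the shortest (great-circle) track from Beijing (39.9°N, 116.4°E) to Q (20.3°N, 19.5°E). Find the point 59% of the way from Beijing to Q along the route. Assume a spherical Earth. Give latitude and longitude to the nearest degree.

Write both endpoints as unit vectors p₁, p₂ with components (cos φ cos λ, cos φ sin λ, sin φ).
The central angle between the endpoints is δ = arccos(p₁·p₂) ≈ 1.434 rad (82.2°).
Interpolate at f = 0.59 with slerp weights a = sin((1−f)δ)/sin δ ≈ 0.560, b = sin(fδ)/sin δ ≈ 0.756.
p = a·p₁ + b·p₂ ≈ (0.477, 0.621, 0.621); φ = arcsin(p_z) ≈ 38.42°, λ = atan2(p_y, p_x) ≈ 52.48°.

≈ (38°N, 52°E)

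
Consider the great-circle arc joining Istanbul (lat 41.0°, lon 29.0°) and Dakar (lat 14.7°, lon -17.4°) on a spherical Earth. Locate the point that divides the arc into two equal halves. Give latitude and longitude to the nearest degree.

≈ lat 30°, lon 3°

Convert each endpoint to a unit vector on the sphere (x = cos φ cos λ, y = cos φ sin λ, z = sin φ).
The central angle between the endpoints is δ = arccos(p₁·p₂) ≈ 0.837 rad (47.9°).
Interpolate at f = 1/2 with slerp weights a = sin((1−f)δ)/sin δ ≈ 0.547, b = sin(fδ)/sin δ ≈ 0.547.
p = a·p₁ + b·p₂ ≈ (0.866, 0.042, 0.498); φ = arcsin(p_z) ≈ 29.86°, λ = atan2(p_y, p_x) ≈ 2.77°.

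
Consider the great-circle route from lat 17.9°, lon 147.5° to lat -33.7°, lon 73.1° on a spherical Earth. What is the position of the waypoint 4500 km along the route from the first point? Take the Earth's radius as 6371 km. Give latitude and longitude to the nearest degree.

Convert each endpoint to a unit vector on the sphere (x = cos φ cos λ, y = cos φ sin λ, z = sin φ).
The central angle between the endpoints is δ = arccos(p₁·p₂) ≈ 1.528 rad (87.6°). The total great-circle distance is δ·R ≈ 1.528 × 6371 ≈ 9738 km, so the target fraction is f = 4500/9738 ≈ 0.462.
Interpolate at f ≈ 0.462 with slerp weights a = sin((1−f)δ)/sin δ ≈ 0.733, b = sin(fδ)/sin δ ≈ 0.650.
p = a·p₁ + b·p₂ ≈ (-0.431, 0.892, -0.135); φ = arcsin(p_z) ≈ -7.76°, λ = atan2(p_y, p_x) ≈ 115.81°.

≈ lat -8°, lon 116°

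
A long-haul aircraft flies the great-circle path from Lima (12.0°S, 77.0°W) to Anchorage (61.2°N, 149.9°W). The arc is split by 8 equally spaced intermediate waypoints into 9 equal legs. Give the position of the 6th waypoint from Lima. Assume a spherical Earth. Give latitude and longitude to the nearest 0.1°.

Write both endpoints as unit vectors p₁, p₂ with components (cos φ cos λ, cos φ sin λ, sin φ).
The central angle between the endpoints is δ = arccos(p₁·p₂) ≈ 1.614 rad (92.5°).
Interpolate at f = 6/9 with slerp weights a = sin((1−f)δ)/sin δ ≈ 0.513, b = sin(fδ)/sin δ ≈ 0.881.
p = a·p₁ + b·p₂ ≈ (-0.254, -0.702, 0.665); φ = arcsin(p_z) ≈ 41.71°, λ = atan2(p_y, p_x) ≈ -109.92°.

≈ 41.7°N, 109.9°W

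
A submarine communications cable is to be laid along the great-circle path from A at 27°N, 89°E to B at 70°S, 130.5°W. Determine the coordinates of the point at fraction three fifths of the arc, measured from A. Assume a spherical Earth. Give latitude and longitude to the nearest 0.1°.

≈ 48.5°S, 114.4°E

Write both endpoints as unit vectors p₁, p₂ with components (cos φ cos λ, cos φ sin λ, sin φ).
The central angle between the endpoints is δ = arccos(p₁·p₂) ≈ 2.294 rad (131.4°).
Interpolate at f = 3/5 with slerp weights a = sin((1−f)δ)/sin δ ≈ 1.059, b = sin(fδ)/sin δ ≈ 1.309.
p = a·p₁ + b·p₂ ≈ (-0.274, 0.603, -0.749); φ = arcsin(p_z) ≈ -48.49°, λ = atan2(p_y, p_x) ≈ 114.44°.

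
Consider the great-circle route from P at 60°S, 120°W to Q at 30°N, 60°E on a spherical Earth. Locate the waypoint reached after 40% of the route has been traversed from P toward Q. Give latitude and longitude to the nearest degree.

Convert each endpoint to a unit vector on the sphere (x = cos φ cos λ, y = cos φ sin λ, z = sin φ).
The central angle between the endpoints is δ = arccos(p₁·p₂) ≈ 2.618 rad (150.0°).
Interpolate at f = 0.40 with slerp weights a = sin((1−f)δ)/sin δ ≈ 2.000, b = sin(fδ)/sin δ ≈ 1.732.
p = a·p₁ + b·p₂ ≈ (0.250, 0.433, -0.866); φ = arcsin(p_z) ≈ -60.00°, λ = atan2(p_y, p_x) ≈ 60.00°.

≈ 60°S, 60°E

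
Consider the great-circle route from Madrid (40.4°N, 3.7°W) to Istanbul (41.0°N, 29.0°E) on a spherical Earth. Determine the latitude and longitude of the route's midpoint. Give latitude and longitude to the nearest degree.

≈ 42°N, 13°E

Convert each endpoint to a unit vector on the sphere (x = cos φ cos λ, y = cos φ sin λ, z = sin φ).
The central angle between the endpoints is δ = arccos(p₁·p₂) ≈ 0.430 rad (24.7°).
Interpolate at f = 1/2 with slerp weights a = sin((1−f)δ)/sin δ ≈ 0.512, b = sin(fδ)/sin δ ≈ 0.512.
p = a·p₁ + b·p₂ ≈ (0.727, 0.162, 0.667); φ = arcsin(p_z) ≈ 41.87°, λ = atan2(p_y, p_x) ≈ 12.57°.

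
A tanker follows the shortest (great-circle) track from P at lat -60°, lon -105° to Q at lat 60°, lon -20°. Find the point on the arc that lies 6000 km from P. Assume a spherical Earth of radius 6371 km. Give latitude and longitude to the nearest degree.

Write both endpoints as unit vectors p₁, p₂ with components (cos φ cos λ, cos φ sin λ, sin φ).
The central angle between the endpoints is δ = arccos(p₁·p₂) ≈ 2.387 rad (136.7°). The total great-circle distance is δ·R ≈ 2.387 × 6371 ≈ 15204 km, so the target fraction is f = 6000/15204 ≈ 0.395.
Interpolate at f ≈ 0.395 with slerp weights a = sin((1−f)δ)/sin δ ≈ 1.448, b = sin(fδ)/sin δ ≈ 1.180.
p = a·p₁ + b·p₂ ≈ (0.367, -0.901, -0.232); φ = arcsin(p_z) ≈ -13.40°, λ = atan2(p_y, p_x) ≈ -67.83°.

≈ lat -13°, lon -68°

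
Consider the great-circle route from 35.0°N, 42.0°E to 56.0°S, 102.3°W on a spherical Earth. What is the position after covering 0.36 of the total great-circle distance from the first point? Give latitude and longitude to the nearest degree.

≈ 10°S, 12°E

Write both endpoints as unit vectors p₁, p₂ with components (cos φ cos λ, cos φ sin λ, sin φ).
The central angle between the endpoints is δ = arccos(p₁·p₂) ≈ 2.582 rad (147.9°).
Interpolate at f = 0.36 with slerp weights a = sin((1−f)δ)/sin δ ≈ 1.878, b = sin(fδ)/sin δ ≈ 1.510.
p = a·p₁ + b·p₂ ≈ (0.963, 0.204, -0.175); φ = arcsin(p_z) ≈ -10.06°, λ = atan2(p_y, p_x) ≈ 11.98°.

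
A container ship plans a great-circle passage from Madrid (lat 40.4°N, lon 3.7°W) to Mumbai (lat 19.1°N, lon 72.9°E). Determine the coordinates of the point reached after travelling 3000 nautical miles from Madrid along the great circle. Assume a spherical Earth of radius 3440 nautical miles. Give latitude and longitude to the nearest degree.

Write both endpoints as unit vectors p₁, p₂ with components (cos φ cos λ, cos φ sin λ, sin φ).
The central angle between the endpoints is δ = arccos(p₁·p₂) ≈ 1.182 rad (67.7°). The total great-circle distance is δ·R ≈ 1.182 × 3440 ≈ 4067 nmi, so the target fraction is f = 3000/4067 ≈ 0.738.
Interpolate at f ≈ 0.738 with slerp weights a = sin((1−f)δ)/sin δ ≈ 0.330, b = sin(fδ)/sin δ ≈ 0.827.
p = a·p₁ + b·p₂ ≈ (0.481, 0.731, 0.484); φ = arcsin(p_z) ≈ 28.98°, λ = atan2(p_y, p_x) ≈ 56.68°.

≈ lat 29°N, lon 57°E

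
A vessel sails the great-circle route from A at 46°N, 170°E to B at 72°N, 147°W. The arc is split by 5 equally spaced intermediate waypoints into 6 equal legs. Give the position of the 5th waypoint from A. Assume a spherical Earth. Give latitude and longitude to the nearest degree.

Write both endpoints as unit vectors p₁, p₂ with components (cos φ cos λ, cos φ sin λ, sin φ).
The central angle between the endpoints is δ = arccos(p₁·p₂) ≈ 0.571 rad (32.7°).
Interpolate at f = 5/6 with slerp weights a = sin((1−f)δ)/sin δ ≈ 0.176, b = sin(fδ)/sin δ ≈ 0.848.
p = a·p₁ + b·p₂ ≈ (-0.340, -0.121, 0.933); φ = arcsin(p_z) ≈ 68.84°, λ = atan2(p_y, p_x) ≈ -160.34°.

≈ 69°N, 160°W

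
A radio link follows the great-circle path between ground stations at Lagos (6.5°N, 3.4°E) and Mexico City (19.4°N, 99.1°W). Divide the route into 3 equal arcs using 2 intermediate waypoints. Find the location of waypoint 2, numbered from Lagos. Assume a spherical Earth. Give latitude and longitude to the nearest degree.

From cos δ = sin φ₁ sin φ₂ + cos φ₁ cos φ₂ cos Δλ, the central angle is δ ≈ 1.737 rad (99.5°).
Interpolate at f = 2/3 with slerp weights a = sin((1−f)δ)/sin δ ≈ 0.555, b = sin(fδ)/sin δ ≈ 0.929.
p = a·p₁ + b·p₂ ≈ (0.412, -0.832, 0.371); φ = arcsin(p_z) ≈ 21.79°, λ = atan2(p_y, p_x) ≈ -63.68°.

≈ 22°N, 64°W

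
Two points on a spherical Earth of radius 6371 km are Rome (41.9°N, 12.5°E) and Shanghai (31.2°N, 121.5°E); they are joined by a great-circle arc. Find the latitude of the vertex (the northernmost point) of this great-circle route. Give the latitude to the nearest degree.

≈ 53°N

The great circle lies in the plane with unit normal n̂ = (p₁ × p₂)/|p₁ × p₂|.
Here n̂_z ≈ +0.608; the vertex latitude is φ_max = arccos|n̂_z| ≈ 52.6°.
Check via Clairaut: cos φ_max = |cos φ₁| · sin C = cos(41.9°)·sin(54.8°) ≈ 0.608, again giving ≈ 52.6°.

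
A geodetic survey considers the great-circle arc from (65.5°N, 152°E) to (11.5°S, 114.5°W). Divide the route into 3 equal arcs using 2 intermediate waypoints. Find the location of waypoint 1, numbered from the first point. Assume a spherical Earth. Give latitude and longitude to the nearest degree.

Write both endpoints as unit vectors p₁, p₂ with components (cos φ cos λ, cos φ sin λ, sin φ).
The central angle between the endpoints is δ = arccos(p₁·p₂) ≈ 1.779 rad (101.9°).
Interpolate at f = 1/3 with slerp weights a = sin((1−f)δ)/sin δ ≈ 0.947, b = sin(fδ)/sin δ ≈ 0.571.
p = a·p₁ + b·p₂ ≈ (-0.579, -0.325, 0.748); φ = arcsin(p_z) ≈ 48.42°, λ = atan2(p_y, p_x) ≈ -150.70°.

≈ (48°N, 151°W)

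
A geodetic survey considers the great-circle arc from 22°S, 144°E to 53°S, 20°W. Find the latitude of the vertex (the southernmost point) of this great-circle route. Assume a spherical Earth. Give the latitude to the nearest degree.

The great circle lies in the plane with unit normal n̂ = (p₁ × p₂)/|p₁ × p₂|.
Here n̂_z ≈ -0.158; the vertex latitude is φ_max = arccos|n̂_z| ≈ 80.9°.
Check via Clairaut: cos φ_max = |cos φ₁| · sin C = cos(22.0°)·sin(170.2°) ≈ 0.158, again giving ≈ 80.9°.

≈ 81°S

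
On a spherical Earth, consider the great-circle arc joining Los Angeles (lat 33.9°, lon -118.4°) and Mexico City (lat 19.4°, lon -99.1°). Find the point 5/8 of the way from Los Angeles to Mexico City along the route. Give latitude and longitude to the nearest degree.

≈ lat 25°, lon -106°

Convert each endpoint to a unit vector on the sphere (x = cos φ cos λ, y = cos φ sin λ, z = sin φ).
The central angle between the endpoints is δ = arccos(p₁·p₂) ≈ 0.392 rad (22.5°).
Interpolate at f = 5/8 with slerp weights a = sin((1−f)δ)/sin δ ≈ 0.383, b = sin(fδ)/sin δ ≈ 0.635.
p = a·p₁ + b·p₂ ≈ (-0.246, -0.871, 0.425); φ = arcsin(p_z) ≈ 25.13°, λ = atan2(p_y, p_x) ≈ -105.77°.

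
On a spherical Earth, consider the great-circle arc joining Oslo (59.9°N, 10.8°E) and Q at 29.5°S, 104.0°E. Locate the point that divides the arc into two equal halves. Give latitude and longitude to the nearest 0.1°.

≈ 20.8°N, 73.3°E

Write both endpoints as unit vectors p₁, p₂ with components (cos φ cos λ, cos φ sin λ, sin φ).
The central angle between the endpoints is δ = arccos(p₁·p₂) ≈ 2.038 rad (116.8°).
Interpolate at f = 1/2 with slerp weights a = sin((1−f)δ)/sin δ ≈ 0.954, b = sin(fδ)/sin δ ≈ 0.954.
p = a·p₁ + b·p₂ ≈ (0.269, 0.895, 0.356); φ = arcsin(p_z) ≈ 20.82°, λ = atan2(p_y, p_x) ≈ 73.27°.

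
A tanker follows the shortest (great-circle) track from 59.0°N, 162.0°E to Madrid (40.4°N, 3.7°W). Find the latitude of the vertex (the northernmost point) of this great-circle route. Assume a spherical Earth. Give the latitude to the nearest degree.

≈ 84°N

The great circle lies in the plane with unit normal n̂ = (p₁ × p₂)/|p₁ × p₂|.
Here n̂_z ≈ -0.098; the vertex latitude is φ_max = arccos|n̂_z| ≈ 84.4°.
Check via Clairaut: cos φ_max = |cos φ₁| · sin C = cos(59.0°)·sin(11.0°) ≈ 0.098, again giving ≈ 84.4°.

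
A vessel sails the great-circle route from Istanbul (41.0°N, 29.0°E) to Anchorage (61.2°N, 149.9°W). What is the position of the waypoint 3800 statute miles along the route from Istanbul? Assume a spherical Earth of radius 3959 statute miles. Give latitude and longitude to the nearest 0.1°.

Convert each endpoint to a unit vector on the sphere (x = cos φ cos λ, y = cos φ sin λ, z = sin φ).
The central angle between the endpoints is δ = arccos(p₁·p₂) ≈ 1.358 rad (77.8°). The total great-circle distance is δ·R ≈ 1.358 × 3959 ≈ 5376 mi, so the target fraction is f = 3800/5376 ≈ 0.707.
Interpolate at f ≈ 0.707 with slerp weights a = sin((1−f)δ)/sin δ ≈ 0.396, b = sin(fδ)/sin δ ≈ 0.838.
p = a·p₁ + b·p₂ ≈ (-0.088, -0.057, 0.995); φ = arcsin(p_z) ≈ 83.99°, λ = atan2(p_y, p_x) ≈ -146.75°.

≈ 84.0°N, 146.8°W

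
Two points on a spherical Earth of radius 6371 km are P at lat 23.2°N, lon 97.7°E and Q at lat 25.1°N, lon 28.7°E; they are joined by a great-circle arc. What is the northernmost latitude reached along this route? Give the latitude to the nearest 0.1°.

≈ 28.6°N

The great circle lies in the plane with unit normal n̂ = (p₁ × p₂)/|p₁ × p₂|.
Here n̂_z ≈ -0.878; the vertex latitude is φ_max = arccos|n̂_z| ≈ 28.6°.
Check via Clairaut: cos φ_max = |cos φ₁| · sin C = cos(23.2°)·sin(72.8°) ≈ 0.878, again giving ≈ 28.6°.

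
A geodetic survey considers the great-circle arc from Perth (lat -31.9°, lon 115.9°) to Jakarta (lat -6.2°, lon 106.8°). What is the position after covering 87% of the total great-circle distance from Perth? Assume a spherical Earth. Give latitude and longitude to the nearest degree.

From cos δ = sin φ₁ sin φ₂ + cos φ₁ cos φ₂ cos Δλ, the central angle is δ ≈ 0.472 rad (27.1°).
Interpolate at f = 0.87 with slerp weights a = sin((1−f)δ)/sin δ ≈ 0.135, b = sin(fδ)/sin δ ≈ 0.878.
p = a·p₁ + b·p₂ ≈ (-0.302, 0.939, -0.166); φ = arcsin(p_z) ≈ -9.56°, λ = atan2(p_y, p_x) ≈ 107.85°.

≈ lat -10°, lon 108°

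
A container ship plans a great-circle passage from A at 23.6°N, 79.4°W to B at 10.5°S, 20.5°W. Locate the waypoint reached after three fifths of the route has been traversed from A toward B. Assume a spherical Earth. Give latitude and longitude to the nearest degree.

The haversine formula gives a central angle δ ≈ 1.168 rad (66.9°) between the endpoints.
Interpolate at f = 3/5 with slerp weights a = sin((1−f)δ)/sin δ ≈ 0.489, b = sin(fδ)/sin δ ≈ 0.701.
p = a·p₁ + b·p₂ ≈ (0.728, -0.682, 0.068); φ = arcsin(p_z) ≈ 3.91°, λ = atan2(p_y, p_x) ≈ -43.14°.

≈ 4°N, 43°W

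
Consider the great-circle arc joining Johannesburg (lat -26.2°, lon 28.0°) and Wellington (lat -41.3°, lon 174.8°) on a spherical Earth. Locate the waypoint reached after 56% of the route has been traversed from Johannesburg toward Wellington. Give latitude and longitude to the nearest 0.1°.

≈ lat -67.3°, lon 100.5°

Convert each endpoint to a unit vector on the sphere (x = cos φ cos λ, y = cos φ sin λ, z = sin φ).
The central angle between the endpoints is δ = arccos(p₁·p₂) ≈ 1.847 rad (105.8°).
Interpolate at f = 0.56 with slerp weights a = sin((1−f)δ)/sin δ ≈ 0.755, b = sin(fδ)/sin δ ≈ 0.893.
p = a·p₁ + b·p₂ ≈ (-0.070, 0.379, -0.923); φ = arcsin(p_z) ≈ -67.34°, λ = atan2(p_y, p_x) ≈ 100.54°.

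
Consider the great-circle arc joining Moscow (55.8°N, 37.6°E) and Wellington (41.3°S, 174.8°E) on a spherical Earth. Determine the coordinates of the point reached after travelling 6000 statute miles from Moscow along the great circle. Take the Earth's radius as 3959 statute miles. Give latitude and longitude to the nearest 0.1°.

From cos δ = sin φ₁ sin φ₂ + cos φ₁ cos φ₂ cos Δλ, the central angle is δ ≈ 2.598 rad (148.8°). The total great-circle distance is δ·R ≈ 2.598 × 3959 ≈ 10284 mi, so the target fraction is f = 6000/10284 ≈ 0.583.
Interpolate at f ≈ 0.583 with slerp weights a = sin((1−f)δ)/sin δ ≈ 1.706, b = sin(fδ)/sin δ ≈ 1.930.
p = a·p₁ + b·p₂ ≈ (-0.684, 0.717, 0.138); φ = arcsin(p_z) ≈ 7.92°, λ = atan2(p_y, p_x) ≈ 133.66°.

≈ 7.9°N, 133.7°E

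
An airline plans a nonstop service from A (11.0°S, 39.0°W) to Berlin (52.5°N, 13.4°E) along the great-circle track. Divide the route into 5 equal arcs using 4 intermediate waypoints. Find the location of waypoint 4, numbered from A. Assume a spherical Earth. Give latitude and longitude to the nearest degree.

≈ (42°N, 3°W)

Write both endpoints as unit vectors p₁, p₂ with components (cos φ cos λ, cos φ sin λ, sin φ).
The central angle between the endpoints is δ = arccos(p₁·p₂) ≈ 1.356 rad (77.7°).
Interpolate at f = 4/5 with slerp weights a = sin((1−f)δ)/sin δ ≈ 0.274, b = sin(fδ)/sin δ ≈ 0.905.
p = a·p₁ + b·p₂ ≈ (0.745, -0.042, 0.666); φ = arcsin(p_z) ≈ 41.73°, λ = atan2(p_y, p_x) ≈ -3.20°.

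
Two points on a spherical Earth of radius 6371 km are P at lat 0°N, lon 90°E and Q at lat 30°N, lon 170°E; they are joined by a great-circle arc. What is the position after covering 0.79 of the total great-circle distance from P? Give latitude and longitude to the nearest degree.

Write both endpoints as unit vectors p₁, p₂ with components (cos φ cos λ, cos φ sin λ, sin φ).
The central angle between the endpoints is δ = arccos(p₁·p₂) ≈ 1.420 rad (81.4°).
Interpolate at f = 0.79 with slerp weights a = sin((1−f)δ)/sin δ ≈ 0.297, b = sin(fδ)/sin δ ≈ 0.911.
p = a·p₁ + b·p₂ ≈ (-0.777, 0.434, 0.456); φ = arcsin(p_z) ≈ 27.10°, λ = atan2(p_y, p_x) ≈ 150.81°.

≈ lat 27°N, lon 151°E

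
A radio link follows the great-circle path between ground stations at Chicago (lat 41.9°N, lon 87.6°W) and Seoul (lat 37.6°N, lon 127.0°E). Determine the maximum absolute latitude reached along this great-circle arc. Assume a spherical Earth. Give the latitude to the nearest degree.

The great circle lies in the plane with unit normal n̂ = (p₁ × p₂)/|p₁ × p₂|.
Here n̂_z ≈ -0.336; the vertex latitude is φ_max = arccos|n̂_z| ≈ 70.4°.
Check via Clairaut: cos φ_max = |cos φ₁| · sin C = cos(41.9°)·sin(26.8°) ≈ 0.336, again giving ≈ 70.4°.

≈ 70°N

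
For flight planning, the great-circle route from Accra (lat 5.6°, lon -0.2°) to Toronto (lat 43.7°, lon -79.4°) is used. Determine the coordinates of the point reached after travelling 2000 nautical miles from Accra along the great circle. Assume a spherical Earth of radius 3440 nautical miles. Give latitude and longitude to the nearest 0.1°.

Write both endpoints as unit vectors p₁, p₂ with components (cos φ cos λ, cos φ sin λ, sin φ).
The central angle between the endpoints is δ = arccos(p₁·p₂) ≈ 1.367 rad (78.3°). The total great-circle distance is δ·R ≈ 1.367 × 3440 ≈ 4703 nmi, so the target fraction is f = 2000/4703 ≈ 0.425.
Interpolate at f ≈ 0.425 with slerp weights a = sin((1−f)δ)/sin δ ≈ 0.722, b = sin(fδ)/sin δ ≈ 0.561.
p = a·p₁ + b·p₂ ≈ (0.793, -0.401, 0.458); φ = arcsin(p_z) ≈ 27.25°, λ = atan2(p_y, p_x) ≈ -26.81°.

≈ lat 27.3°, lon -26.8°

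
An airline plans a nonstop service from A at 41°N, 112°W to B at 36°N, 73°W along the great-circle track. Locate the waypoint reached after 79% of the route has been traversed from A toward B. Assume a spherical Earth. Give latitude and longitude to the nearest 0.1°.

≈ 38.1°N, 80.6°W

Write both endpoints as unit vectors p₁, p₂ with components (cos φ cos λ, cos φ sin λ, sin φ).
The central angle between the endpoints is δ = arccos(p₁·p₂) ≈ 0.535 rad (30.7°).
Interpolate at f = 0.79 with slerp weights a = sin((1−f)δ)/sin δ ≈ 0.220, b = sin(fδ)/sin δ ≈ 0.805.
p = a·p₁ + b·p₂ ≈ (0.128, -0.776, 0.617); φ = arcsin(p_z) ≈ 38.11°, λ = atan2(p_y, p_x) ≈ -80.63°.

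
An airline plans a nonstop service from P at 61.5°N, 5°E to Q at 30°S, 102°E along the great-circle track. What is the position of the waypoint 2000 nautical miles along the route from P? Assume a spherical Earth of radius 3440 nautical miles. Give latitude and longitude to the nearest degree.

≈ 44°N, 53°E

Convert each endpoint to a unit vector on the sphere (x = cos φ cos λ, y = cos φ sin λ, z = sin φ).
The central angle between the endpoints is δ = arccos(p₁·p₂) ≈ 2.083 rad (119.3°). The total great-circle distance is δ·R ≈ 2.083 × 3440 ≈ 7164 nmi, so the target fraction is f = 2000/7164 ≈ 0.279.
Interpolate at f ≈ 0.279 with slerp weights a = sin((1−f)δ)/sin δ ≈ 1.144, b = sin(fδ)/sin δ ≈ 0.630.
p = a·p₁ + b·p₂ ≈ (0.430, 0.581, 0.691); φ = arcsin(p_z) ≈ 43.68°, λ = atan2(p_y, p_x) ≈ 53.47°.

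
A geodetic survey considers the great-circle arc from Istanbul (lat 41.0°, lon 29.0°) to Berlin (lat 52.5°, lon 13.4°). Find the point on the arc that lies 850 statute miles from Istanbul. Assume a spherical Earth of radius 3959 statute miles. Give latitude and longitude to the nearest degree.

Write both endpoints as unit vectors p₁, p₂ with components (cos φ cos λ, cos φ sin λ, sin φ).
The central angle between the endpoints is δ = arccos(p₁·p₂) ≈ 0.273 rad (15.6°). The total great-circle distance is δ·R ≈ 0.273 × 3959 ≈ 1080 mi, so the target fraction is f = 850/1080 ≈ 0.787.
Interpolate at f ≈ 0.787 with slerp weights a = sin((1−f)δ)/sin δ ≈ 0.216, b = sin(fδ)/sin δ ≈ 0.791.
p = a·p₁ + b·p₂ ≈ (0.611, 0.190, 0.769); φ = arcsin(p_z) ≈ 50.24°, λ = atan2(p_y, p_x) ≈ 17.33°.

≈ lat 50°, lon 17°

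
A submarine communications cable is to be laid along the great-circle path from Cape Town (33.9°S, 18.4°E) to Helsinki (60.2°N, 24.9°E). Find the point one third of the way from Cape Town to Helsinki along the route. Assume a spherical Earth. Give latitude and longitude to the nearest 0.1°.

≈ 2.5°S, 20.1°E

Write both endpoints as unit vectors p₁, p₂ with components (cos φ cos λ, cos φ sin λ, sin φ).
The central angle between the endpoints is δ = arccos(p₁·p₂) ≈ 1.645 rad (94.3°).
Interpolate at f = 1/3 with slerp weights a = sin((1−f)δ)/sin δ ≈ 0.892, b = sin(fδ)/sin δ ≈ 0.523.
p = a·p₁ + b·p₂ ≈ (0.938, 0.343, -0.044); φ = arcsin(p_z) ≈ -2.52°, λ = atan2(p_y, p_x) ≈ 20.09°.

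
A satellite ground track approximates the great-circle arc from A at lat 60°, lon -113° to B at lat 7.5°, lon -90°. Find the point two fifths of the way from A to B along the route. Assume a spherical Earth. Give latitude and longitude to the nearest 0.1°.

≈ lat 39.5°, lon -99.7°

The haversine formula gives a central angle δ ≈ 0.965 rad (55.3°) between the endpoints.
Interpolate at f = 2/5 with slerp weights a = sin((1−f)δ)/sin δ ≈ 0.666, b = sin(fδ)/sin δ ≈ 0.458.
p = a·p₁ + b·p₂ ≈ (-0.130, -0.760, 0.636); φ = arcsin(p_z) ≈ 39.51°, λ = atan2(p_y, p_x) ≈ -99.70°.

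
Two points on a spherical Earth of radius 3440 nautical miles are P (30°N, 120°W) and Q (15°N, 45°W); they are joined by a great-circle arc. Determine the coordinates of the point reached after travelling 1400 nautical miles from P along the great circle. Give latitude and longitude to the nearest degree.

≈ (30°N, 93°W)

Convert each endpoint to a unit vector on the sphere (x = cos φ cos λ, y = cos φ sin λ, z = sin φ).
The central angle between the endpoints is δ = arccos(p₁·p₂) ≈ 1.218 rad (69.8°). The total great-circle distance is δ·R ≈ 1.218 × 3440 ≈ 4188 nmi, so the target fraction is f = 1400/4188 ≈ 0.334.
Interpolate at f ≈ 0.334 with slerp weights a = sin((1−f)δ)/sin δ ≈ 0.772, b = sin(fδ)/sin δ ≈ 0.422.
p = a·p₁ + b·p₂ ≈ (-0.046, -0.867, 0.495); φ = arcsin(p_z) ≈ 29.70°, λ = atan2(p_y, p_x) ≈ -93.06°.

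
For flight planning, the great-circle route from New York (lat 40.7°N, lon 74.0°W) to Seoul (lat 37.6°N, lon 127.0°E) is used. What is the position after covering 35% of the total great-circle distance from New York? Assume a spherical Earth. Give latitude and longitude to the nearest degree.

Convert each endpoint to a unit vector on the sphere (x = cos φ cos λ, y = cos φ sin λ, z = sin φ).
The central angle between the endpoints is δ = arccos(p₁·p₂) ≈ 1.734 rad (99.4°).
Interpolate at f = 0.35 with slerp weights a = sin((1−f)δ)/sin δ ≈ 0.916, b = sin(fδ)/sin δ ≈ 0.578.
p = a·p₁ + b·p₂ ≈ (-0.084, -0.301, 0.950); φ = arcsin(p_z) ≈ 71.76°, λ = atan2(p_y, p_x) ≈ -105.64°.

≈ lat 72°N, lon 106°W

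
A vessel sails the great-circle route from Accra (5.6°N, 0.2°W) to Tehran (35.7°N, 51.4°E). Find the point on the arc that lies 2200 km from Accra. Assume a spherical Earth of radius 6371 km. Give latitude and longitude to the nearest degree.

The haversine formula gives a central angle δ ≈ 0.978 rad (56.0°) between the endpoints. The total great-circle distance is δ·R ≈ 0.978 × 6371 ≈ 6229 km, so the target fraction is f = 2200/6229 ≈ 0.353.
Interpolate at f ≈ 0.353 with slerp weights a = sin((1−f)δ)/sin δ ≈ 0.713, b = sin(fδ)/sin δ ≈ 0.408.
p = a·p₁ + b·p₂ ≈ (0.916, 0.257, 0.308); φ = arcsin(p_z) ≈ 17.92°, λ = atan2(p_y, p_x) ≈ 15.65°.

≈ 18°N, 16°E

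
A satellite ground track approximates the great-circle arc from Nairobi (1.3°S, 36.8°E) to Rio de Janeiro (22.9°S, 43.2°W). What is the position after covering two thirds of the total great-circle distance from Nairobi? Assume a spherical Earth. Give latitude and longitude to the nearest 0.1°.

From cos δ = sin φ₁ sin φ₂ + cos φ₁ cos φ₂ cos Δλ, the central angle is δ ≈ 1.401 rad (80.3°).
Interpolate at f = 2/3 with slerp weights a = sin((1−f)δ)/sin δ ≈ 0.457, b = sin(fδ)/sin δ ≈ 0.816.
p = a·p₁ + b·p₂ ≈ (0.914, -0.241, -0.328); φ = arcsin(p_z) ≈ -19.14°, λ = atan2(p_y, p_x) ≈ -14.77°.

≈ (19.1°S, 14.8°W)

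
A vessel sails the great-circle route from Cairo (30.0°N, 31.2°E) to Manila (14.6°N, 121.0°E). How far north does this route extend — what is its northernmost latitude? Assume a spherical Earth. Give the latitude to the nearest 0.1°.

The great circle lies in the plane with unit normal n̂ = (p₁ × p₂)/|p₁ × p₂|.
Here n̂_z ≈ +0.845; the vertex latitude is φ_max = arccos|n̂_z| ≈ 32.3°.
Check via Clairaut: cos φ_max = |cos φ₁| · sin C = cos(30.0°)·sin(77.4°) ≈ 0.845, again giving ≈ 32.3°.

≈ 32.3°N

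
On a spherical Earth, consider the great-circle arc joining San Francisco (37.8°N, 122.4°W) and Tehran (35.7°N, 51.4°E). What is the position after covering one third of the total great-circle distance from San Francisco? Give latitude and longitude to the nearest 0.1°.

The haversine formula gives a central angle δ ≈ 1.855 rad (106.3°) between the endpoints.
Interpolate at f = 1/3 with slerp weights a = sin((1−f)δ)/sin δ ≈ 0.984, b = sin(fδ)/sin δ ≈ 0.604.
p = a·p₁ + b·p₂ ≈ (-0.111, -0.273, 0.956); φ = arcsin(p_z) ≈ 72.85°, λ = atan2(p_y, p_x) ≈ -112.05°.

≈ 72.8°N, 112.1°W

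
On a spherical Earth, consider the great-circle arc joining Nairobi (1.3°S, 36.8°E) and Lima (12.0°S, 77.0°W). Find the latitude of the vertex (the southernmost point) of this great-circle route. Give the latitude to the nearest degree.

≈ 14°S

The great circle lies in the plane with unit normal n̂ = (p₁ × p₂)/|p₁ × p₂|.
Here n̂_z ≈ -0.972; the vertex latitude is φ_max = arccos|n̂_z| ≈ 13.7°.
Check via Clairaut: cos φ_max = |cos φ₁| · sin C = cos(1.3°)·sin(103.6°) ≈ 0.972, again giving ≈ 13.7°.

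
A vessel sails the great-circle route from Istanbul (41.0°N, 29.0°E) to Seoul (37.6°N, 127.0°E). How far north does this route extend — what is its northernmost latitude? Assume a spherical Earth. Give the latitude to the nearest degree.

≈ 51°N

The great circle lies in the plane with unit normal n̂ = (p₁ × p₂)/|p₁ × p₂|.
Here n̂_z ≈ +0.624; the vertex latitude is φ_max = arccos|n̂_z| ≈ 51.4°.
Check via Clairaut: cos φ_max = |cos φ₁| · sin C = cos(41.0°)·sin(55.8°) ≈ 0.624, again giving ≈ 51.4°.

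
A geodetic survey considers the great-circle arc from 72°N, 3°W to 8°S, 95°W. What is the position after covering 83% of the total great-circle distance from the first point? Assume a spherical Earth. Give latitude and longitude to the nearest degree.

The haversine formula gives a central angle δ ≈ 1.714 rad (98.2°) between the endpoints.
Interpolate at f = 0.83 with slerp weights a = sin((1−f)δ)/sin δ ≈ 0.290, b = sin(fδ)/sin δ ≈ 0.999.
p = a·p₁ + b·p₂ ≈ (0.003, -0.991, 0.137); φ = arcsin(p_z) ≈ 7.88°, λ = atan2(p_y, p_x) ≈ -89.81°.

≈ 8°N, 90°W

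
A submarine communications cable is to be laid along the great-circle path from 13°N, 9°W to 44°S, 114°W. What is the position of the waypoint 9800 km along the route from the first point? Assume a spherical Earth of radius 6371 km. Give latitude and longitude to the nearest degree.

≈ 41°S, 85°W

From cos δ = sin φ₁ sin φ₂ + cos φ₁ cos φ₂ cos Δλ, the central angle is δ ≈ 1.915 rad (109.7°). The total great-circle distance is δ·R ≈ 1.915 × 6371 ≈ 12202 km, so the target fraction is f = 9800/12202 ≈ 0.803.
Interpolate at f ≈ 0.803 with slerp weights a = sin((1−f)δ)/sin δ ≈ 0.391, b = sin(fδ)/sin δ ≈ 1.062.
p = a·p₁ + b·p₂ ≈ (0.066, -0.757, -0.650); φ = arcsin(p_z) ≈ -40.51°, λ = atan2(p_y, p_x) ≈ -85.04°.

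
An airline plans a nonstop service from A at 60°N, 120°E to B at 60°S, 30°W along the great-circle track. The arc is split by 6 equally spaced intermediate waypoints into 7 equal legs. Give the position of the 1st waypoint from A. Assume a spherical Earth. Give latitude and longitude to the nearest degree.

Convert each endpoint to a unit vector on the sphere (x = cos φ cos λ, y = cos φ sin λ, z = sin φ).
The central angle between the endpoints is δ = arccos(p₁·p₂) ≈ 2.882 rad (165.1°).
Interpolate at f = 1/7 with slerp weights a = sin((1−f)δ)/sin δ ≈ 2.424, b = sin(fδ)/sin δ ≈ 1.559.
p = a·p₁ + b·p₂ ≈ (0.069, 0.660, 0.748); φ = arcsin(p_z) ≈ 48.45°, λ = atan2(p_y, p_x) ≈ 84.00°.

≈ 48°N, 84°E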